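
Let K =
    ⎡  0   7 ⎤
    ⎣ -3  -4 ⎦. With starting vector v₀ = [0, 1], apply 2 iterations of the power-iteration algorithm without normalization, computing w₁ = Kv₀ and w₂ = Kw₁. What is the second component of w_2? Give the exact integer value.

w1 = Kv₀ = (0·0 + 7·1; (-3)·0 + (-4)·1) = (7, -4)
w2 = Kw1 = (0·7 + 7·(-4); (-3)·7 + (-4)·(-4)) = (-28, -5)
The requested component of w2 is -5.

-5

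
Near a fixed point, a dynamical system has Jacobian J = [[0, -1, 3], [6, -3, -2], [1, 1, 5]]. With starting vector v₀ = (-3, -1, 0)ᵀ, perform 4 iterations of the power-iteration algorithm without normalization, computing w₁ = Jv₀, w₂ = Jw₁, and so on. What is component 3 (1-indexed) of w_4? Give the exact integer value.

-792

w1 = Jv₀ = (0·(-3) + (-1)·(-1) + 3·0; 6·(-3) + (-3)·(-1) + (-2)·0; 1·(-3) + 1·(-1) + 5·0) = (1, -15, -4)
w2 = Jw1 = (0·1 + (-1)·(-15) + 3·(-4); 6·1 + (-3)·(-15) + (-2)·(-4); 1·1 + 1·(-15) + 5·(-4)) = (3, 59, -34)
w3 = Jw2 = (-161, -91, -108)
w4 = Jw3 = (-233, -477, -792)
The requested component of w4 is -792.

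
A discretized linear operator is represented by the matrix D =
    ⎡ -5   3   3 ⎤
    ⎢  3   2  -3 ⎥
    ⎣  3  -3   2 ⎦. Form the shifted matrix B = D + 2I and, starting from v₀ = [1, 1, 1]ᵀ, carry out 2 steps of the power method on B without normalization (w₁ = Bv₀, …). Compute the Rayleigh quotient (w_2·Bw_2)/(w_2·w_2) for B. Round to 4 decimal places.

B = D + 2I has rows (-3, 3, 3); (3, 4, -3); (3, -3, 4)
w1 = Bv₀ = ((-3)·1 + 3·1 + 3·1; 3·1 + 4·1 + (-3)·1; 3·1 + (-3)·1 + 4·1) = (3, 4, 4)
w2 = Bw1 = ((-3)·3 + 3·4 + 3·4; 3·3 + 4·4 + (-3)·4; 3·3 + (-3)·4 + 4·4) = (15, 13, 13)
Bw2 = (33, 58, 58)
w2·Bw2 = 2003; w2·w2 = 563; μ ≈ 2003/563 = 3.5577

3.5577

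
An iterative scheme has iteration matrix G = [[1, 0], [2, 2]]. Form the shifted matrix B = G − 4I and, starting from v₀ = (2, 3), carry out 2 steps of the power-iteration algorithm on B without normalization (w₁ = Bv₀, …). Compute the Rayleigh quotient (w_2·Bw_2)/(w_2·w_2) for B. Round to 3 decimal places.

μ ≈ -3.577

B = G − 4I has rows (-3, 0); (2, -2)
w1 = Bv₀ = ((-3)·2 + 0·3; 2·2 + (-2)·3) = (-6, -2)
w2 = Bw1 = ((-3)·(-6) + 0·(-2); 2·(-6) + (-2)·(-2)) = (18, -8)
Bw2 = (-54, 52)
w2·Bw2 = -1388; w2·w2 = 388; μ ≈ -1388/388 = -3.577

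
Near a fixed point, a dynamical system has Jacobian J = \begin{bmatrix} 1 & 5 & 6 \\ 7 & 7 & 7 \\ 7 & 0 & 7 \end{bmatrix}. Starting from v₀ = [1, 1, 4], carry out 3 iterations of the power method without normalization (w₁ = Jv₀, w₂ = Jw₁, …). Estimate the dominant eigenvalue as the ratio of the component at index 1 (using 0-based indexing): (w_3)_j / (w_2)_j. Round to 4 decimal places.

λ ≈ 15.4579

w1 = Jv₀ = (30, 42, 35)
w2 = Jw1 = (450, 749, 455)
w3 = Jw2 = (6925, 11578, 6335)
Ratio at component: 11578 / 749 = 15.4579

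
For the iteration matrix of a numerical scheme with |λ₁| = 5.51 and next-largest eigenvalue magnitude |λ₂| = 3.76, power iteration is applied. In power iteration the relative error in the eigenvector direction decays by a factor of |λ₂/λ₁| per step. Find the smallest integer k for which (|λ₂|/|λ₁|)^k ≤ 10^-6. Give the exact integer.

|λ₂/λ₁| = 3.76/5.51 = 0.68240
Need k ≥ ln(10^-6) / ln(0.68240) = -13.8155 / -0.3821 ≈ 36.152
Smallest integer k satisfying the bound: 37

37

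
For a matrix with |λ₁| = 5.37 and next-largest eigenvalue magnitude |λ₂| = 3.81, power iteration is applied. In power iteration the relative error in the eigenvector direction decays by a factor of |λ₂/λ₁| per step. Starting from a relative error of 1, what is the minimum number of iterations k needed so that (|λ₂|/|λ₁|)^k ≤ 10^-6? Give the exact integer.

41

|λ₂/λ₁| = 3.81/5.37 = 0.70950
Need k ≥ ln(10^-6) / ln(0.70950) = -13.8155 / -0.3432 ≈ 40.255
Smallest integer k satisfying the bound: 41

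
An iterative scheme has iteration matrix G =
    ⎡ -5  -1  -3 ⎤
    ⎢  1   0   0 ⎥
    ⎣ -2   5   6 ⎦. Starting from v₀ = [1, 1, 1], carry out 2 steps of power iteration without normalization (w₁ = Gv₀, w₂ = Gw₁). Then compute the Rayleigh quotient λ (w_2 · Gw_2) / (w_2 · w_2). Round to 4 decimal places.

3.8290

w1 = Gv₀ = (-9, 1, 9)
w2 = Gw1 = (17, -9, 77)
Gw2 = (-307, 17, 383)
w2·Gw2 = 17·(-307) + (-9)·17 + 77·383 = 24119; w2·w2 = 17·17 + (-9)·(-9) + 77·77 = 6299
λ ≈ 24119/6299 = 3.8290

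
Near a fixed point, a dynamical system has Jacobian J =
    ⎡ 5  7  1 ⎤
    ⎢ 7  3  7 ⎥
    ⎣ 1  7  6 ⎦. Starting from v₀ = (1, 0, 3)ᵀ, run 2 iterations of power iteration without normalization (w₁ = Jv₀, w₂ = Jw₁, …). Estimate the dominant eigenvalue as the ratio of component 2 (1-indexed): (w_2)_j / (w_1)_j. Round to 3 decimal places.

9.750

w1 = Jv₀ = (8, 28, 19)
w2 = Jw1 = (255, 273, 318)
Ratio at component: 273 / 28 = 9.750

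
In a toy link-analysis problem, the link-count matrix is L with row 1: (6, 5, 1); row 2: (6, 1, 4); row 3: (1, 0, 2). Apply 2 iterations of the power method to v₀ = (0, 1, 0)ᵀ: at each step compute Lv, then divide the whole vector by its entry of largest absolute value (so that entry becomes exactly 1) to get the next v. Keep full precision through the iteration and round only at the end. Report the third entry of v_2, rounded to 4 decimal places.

0.1429

Lv0 = (5.00000, 1.00000, 0.00000); divide by 5.00000 → v1 = (1.00000, 0.20000, 0.00000)
Lv1 = (7.00000, 6.20000, 1.00000); divide by 7.00000 → v2 = (1.00000, 0.88571, 0.14286)
Requested entry of v2: 5/35 = 0.1429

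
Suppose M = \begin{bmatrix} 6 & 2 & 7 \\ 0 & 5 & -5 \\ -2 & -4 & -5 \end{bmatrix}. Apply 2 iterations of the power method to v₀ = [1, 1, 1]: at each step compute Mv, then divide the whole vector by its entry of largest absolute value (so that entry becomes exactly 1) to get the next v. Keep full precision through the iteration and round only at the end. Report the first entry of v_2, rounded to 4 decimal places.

0.2364

Mv0 = (15.00000, 0.00000, -11.00000); divide by 15.00000 → v1 = (1.00000, 0.00000, -0.73333)
Mv1 = (0.86667, 3.66667, 1.66667); divide by 3.66667 → v2 = (0.23636, 1.00000, 0.45455)
Requested entry of v2: 13/55 = 0.2364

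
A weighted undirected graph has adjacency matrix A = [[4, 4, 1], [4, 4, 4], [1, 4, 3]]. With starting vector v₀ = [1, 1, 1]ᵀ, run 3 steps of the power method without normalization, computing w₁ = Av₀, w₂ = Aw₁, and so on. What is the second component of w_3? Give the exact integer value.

1156

w1 = Av₀ = (9, 12, 8)
w2 = Aw1 = (92, 116, 81)
w3 = Aw2 = (913, 1156, 799)
The requested component of w3 is 1156.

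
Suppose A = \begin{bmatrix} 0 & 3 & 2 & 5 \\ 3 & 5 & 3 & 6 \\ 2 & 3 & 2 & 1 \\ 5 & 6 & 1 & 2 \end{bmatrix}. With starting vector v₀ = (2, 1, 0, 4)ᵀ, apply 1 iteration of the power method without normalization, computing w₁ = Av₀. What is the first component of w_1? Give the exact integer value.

w1 = Av₀ = (0·2 + 3·1 + 2·0 + 5·4; 3·2 + 5·1 + 3·0 + 6·4; 2·2 + 3·1 + 2·0 + 1·4; 5·2 + 6·1 + 1·0 + 2·4) = (23, 35, 11, 24)
The requested component of w1 is 23.

23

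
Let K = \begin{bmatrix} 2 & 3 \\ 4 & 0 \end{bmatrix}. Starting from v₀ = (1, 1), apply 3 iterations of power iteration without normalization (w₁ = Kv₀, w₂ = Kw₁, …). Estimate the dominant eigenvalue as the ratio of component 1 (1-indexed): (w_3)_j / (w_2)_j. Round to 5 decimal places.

4.72727

w1 = Kv₀ = (2·1 + 3·1; 4·1 + 0·1) = (5, 4)
w2 = Kw1 = (2·5 + 3·4; 4·5 + 0·4) = (22, 20)
w3 = Kw2 = (104, 88)
Ratio at component: 104 / 22 = 4.72727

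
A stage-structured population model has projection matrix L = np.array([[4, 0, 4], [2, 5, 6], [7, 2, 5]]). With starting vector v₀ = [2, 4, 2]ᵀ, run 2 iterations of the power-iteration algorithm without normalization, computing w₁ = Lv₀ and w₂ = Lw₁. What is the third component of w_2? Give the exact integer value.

w1 = Lv₀ = (16, 36, 32)
w2 = Lw1 = (192, 404, 344)
The requested component of w2 is 344.

344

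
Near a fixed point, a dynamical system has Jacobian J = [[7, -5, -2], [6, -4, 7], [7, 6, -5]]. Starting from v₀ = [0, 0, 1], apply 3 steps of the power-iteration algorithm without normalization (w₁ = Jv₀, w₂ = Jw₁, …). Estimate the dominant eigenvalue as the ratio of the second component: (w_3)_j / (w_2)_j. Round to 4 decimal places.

-5.8267

w1 = Jv₀ = (7·0 + (-5)·0 + (-2)·1; 6·0 + (-4)·0 + 7·1; 7·0 + 6·0 + (-5)·1) = (-2, 7, -5)
w2 = Jw1 = (7·(-2) + (-5)·7 + (-2)·(-5); 6·(-2) + (-4)·7 + 7·(-5); 7·(-2) + 6·7 + (-5)·(-5)) = (-39, -75, 53)
w3 = Jw2 = (-4, 437, -988)
Ratio at component: 437 / -75 = -5.8267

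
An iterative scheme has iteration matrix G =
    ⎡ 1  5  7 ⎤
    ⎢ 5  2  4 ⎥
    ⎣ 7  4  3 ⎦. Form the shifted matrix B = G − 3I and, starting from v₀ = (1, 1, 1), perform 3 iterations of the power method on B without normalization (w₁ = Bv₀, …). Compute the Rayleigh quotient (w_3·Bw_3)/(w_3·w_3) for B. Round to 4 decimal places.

B = G − 3I has rows (-2, 5, 7); (5, -1, 4); (7, 4, 0)
w1 = Bv₀ = (10, 8, 11)
w2 = Bw1 = (97, 86, 102)
w3 = Bw2 = (950, 807, 1023)
Bw3 = (9296, 8035, 9878)
w3·Bw3 = 25420639; w3·w3 = 2600278; μ ≈ 25420639/2600278 = 9.7761

9.7761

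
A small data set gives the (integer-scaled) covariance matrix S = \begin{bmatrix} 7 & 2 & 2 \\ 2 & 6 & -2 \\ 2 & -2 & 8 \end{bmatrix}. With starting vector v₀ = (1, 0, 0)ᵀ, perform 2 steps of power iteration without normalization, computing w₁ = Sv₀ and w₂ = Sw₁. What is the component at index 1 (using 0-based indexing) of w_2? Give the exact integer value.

w1 = Sv₀ = (7, 2, 2)
w2 = Sw1 = (57, 22, 26)
The requested component of w2 is 22.

22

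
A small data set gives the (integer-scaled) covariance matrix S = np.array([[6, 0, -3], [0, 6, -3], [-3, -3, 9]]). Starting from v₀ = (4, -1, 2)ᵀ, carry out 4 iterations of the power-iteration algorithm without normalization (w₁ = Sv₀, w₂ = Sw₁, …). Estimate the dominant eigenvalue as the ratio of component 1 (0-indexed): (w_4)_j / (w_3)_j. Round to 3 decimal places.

w1 = Sv₀ = (18, -12, 9)
w2 = Sw1 = (81, -99, 63)
w3 = Sw2 = (297, -783, 621)
w4 = Sw3 = (-81, -6561, 7047)
Ratio at component: -6561 / -783 = 8.379

8.379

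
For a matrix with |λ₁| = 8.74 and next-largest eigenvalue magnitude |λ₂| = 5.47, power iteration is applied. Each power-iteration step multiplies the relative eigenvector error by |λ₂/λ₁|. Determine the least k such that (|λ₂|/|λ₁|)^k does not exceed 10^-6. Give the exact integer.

|λ₂/λ₁| = 5.47/8.74 = 0.62586
Need k ≥ ln(10^-6) / ln(0.62586) = -13.8155 / -0.4686 ≈ 29.481
Smallest integer k satisfying the bound: 30

30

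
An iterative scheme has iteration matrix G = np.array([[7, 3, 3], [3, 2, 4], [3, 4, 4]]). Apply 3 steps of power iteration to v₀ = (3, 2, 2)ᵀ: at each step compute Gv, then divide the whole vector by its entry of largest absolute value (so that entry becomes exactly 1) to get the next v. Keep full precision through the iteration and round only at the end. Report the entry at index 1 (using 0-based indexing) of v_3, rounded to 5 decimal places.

Gv0 = (33.000000, 21.000000, 25.000000); divide by 33.000000 → v1 = (1.000000, 0.636364, 0.757576)
Gv1 = (11.181818, 7.303030, 8.575758); divide by 11.181818 → v2 = (1.000000, 0.653117, 0.766938)
Gv2 = (11.260163, 7.373984, 8.680217); divide by 11.260163 → v3 = (1.000000, 0.654874, 0.770878)
Requested entry of v3: 2721/4155 = 0.65487

0.65487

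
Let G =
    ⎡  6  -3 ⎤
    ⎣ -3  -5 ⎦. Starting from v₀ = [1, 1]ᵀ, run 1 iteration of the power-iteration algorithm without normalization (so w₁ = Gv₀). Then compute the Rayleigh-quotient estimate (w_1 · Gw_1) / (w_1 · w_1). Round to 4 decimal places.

λ ≈ -1.6712

w1 = Gv₀ = (6·1 + (-3)·1; (-3)·1 + (-5)·1) = (3, -8)
Gw1 = (42, 31)
w1·Gw1 = 3·42 + (-8)·31 = -122; w1·w1 = 3·3 + (-8)·(-8) = 73
λ ≈ -122/73 = -1.6712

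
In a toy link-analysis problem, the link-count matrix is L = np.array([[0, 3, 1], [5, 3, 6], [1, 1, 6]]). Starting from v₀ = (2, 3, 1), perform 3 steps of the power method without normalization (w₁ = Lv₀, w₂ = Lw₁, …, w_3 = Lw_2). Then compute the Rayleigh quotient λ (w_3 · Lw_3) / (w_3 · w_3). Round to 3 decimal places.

w1 = Lv₀ = (0·2 + 3·3 + 1·1; 5·2 + 3·3 + 6·1; 1·2 + 1·3 + 6·1) = (10, 25, 11)
w2 = Lw1 = (0·10 + 3·25 + 1·11; 5·10 + 3·25 + 6·11; 1·10 + 1·25 + 6·11) = (86, 191, 101)
w3 = Lw2 = (674, 1609, 883)
Lw3 = (5710, 13495, 7581)
w3·Lw3 = 674·5710 + 1609·13495 + 883·7581 = 32256018; w3·w3 = 674·674 + 1609·1609 + 883·883 = 3822846
λ ≈ 32256018/3822846 = 8.438

8.438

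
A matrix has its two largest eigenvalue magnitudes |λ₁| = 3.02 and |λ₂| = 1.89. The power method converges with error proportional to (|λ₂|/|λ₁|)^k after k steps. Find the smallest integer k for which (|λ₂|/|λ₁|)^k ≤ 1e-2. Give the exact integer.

|λ₂/λ₁| = 1.89/3.02 = 0.62583
Need k ≥ ln(1e-2) / ln(0.62583) = -4.6052 / -0.4687 ≈ 9.826
Smallest integer k satisfying the bound: 10

10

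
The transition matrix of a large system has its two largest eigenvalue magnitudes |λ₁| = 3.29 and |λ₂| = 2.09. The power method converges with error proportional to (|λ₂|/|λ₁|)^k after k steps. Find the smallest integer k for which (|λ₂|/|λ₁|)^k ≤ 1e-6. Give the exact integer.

31

|λ₂/λ₁| = 2.09/3.29 = 0.63526
Need k ≥ ln(1e-6) / ln(0.63526) = -13.8155 / -0.4537 ≈ 30.449
Smallest integer k satisfying the bound: 31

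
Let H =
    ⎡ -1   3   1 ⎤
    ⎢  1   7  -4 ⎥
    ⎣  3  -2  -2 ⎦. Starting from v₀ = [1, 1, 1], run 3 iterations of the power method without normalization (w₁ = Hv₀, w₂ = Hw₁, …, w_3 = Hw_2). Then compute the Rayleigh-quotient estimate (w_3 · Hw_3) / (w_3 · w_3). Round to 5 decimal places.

λ ≈ 7.65630

w1 = Hv₀ = (3, 4, -1)
w2 = Hw1 = (8, 35, 3)
w3 = Hw2 = (100, 241, -52)
Hw3 = (571, 1995, -78)
w3·Hw3 = 100·571 + 241·1995 + (-52)·(-78) = 541951; w3·w3 = 100·100 + 241·241 + (-52)·(-52) = 70785
λ ≈ 541951/70785 = 7.65630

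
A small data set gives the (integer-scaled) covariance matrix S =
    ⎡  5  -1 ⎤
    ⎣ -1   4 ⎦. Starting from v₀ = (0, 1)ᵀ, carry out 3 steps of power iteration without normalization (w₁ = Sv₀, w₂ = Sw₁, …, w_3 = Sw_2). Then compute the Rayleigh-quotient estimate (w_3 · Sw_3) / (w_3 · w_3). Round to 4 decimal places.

w1 = Sv₀ = (5·0 + (-1)·1; (-1)·0 + 4·1) = (-1, 4)
w2 = Sw1 = (5·(-1) + (-1)·4; (-1)·(-1) + 4·4) = (-9, 17)
w3 = Sw2 = (-62, 77)
Sw3 = (-387, 370)
w3·Sw3 = (-62)·(-387) + 77·370 = 52484; w3·w3 = (-62)·(-62) + 77·77 = 9773
λ ≈ 52484/9773 = 5.3703

λ ≈ 5.3703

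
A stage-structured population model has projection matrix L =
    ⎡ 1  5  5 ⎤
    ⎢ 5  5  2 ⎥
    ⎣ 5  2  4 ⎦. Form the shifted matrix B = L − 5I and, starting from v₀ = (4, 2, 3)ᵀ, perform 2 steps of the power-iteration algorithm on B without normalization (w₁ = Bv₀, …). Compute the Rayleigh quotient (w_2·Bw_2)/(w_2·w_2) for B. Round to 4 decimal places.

3.5251

B = L − 5I has rows (-4, 5, 5); (5, 0, 2); (5, 2, -1)
w1 = Bv₀ = (9, 26, 21)
w2 = Bw1 = (199, 87, 76)
Bw2 = (19, 1147, 1093)
w2·Bw2 = 186638; w2·w2 = 52946; μ ≈ 186638/52946 = 3.5251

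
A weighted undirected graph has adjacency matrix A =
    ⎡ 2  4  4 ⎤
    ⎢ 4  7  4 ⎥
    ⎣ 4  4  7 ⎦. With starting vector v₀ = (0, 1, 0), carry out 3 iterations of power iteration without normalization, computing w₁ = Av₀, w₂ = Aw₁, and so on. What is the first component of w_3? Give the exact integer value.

w1 = Av₀ = (2·0 + 4·1 + 4·0; 4·0 + 7·1 + 4·0; 4·0 + 4·1 + 7·0) = (4, 7, 4)
w2 = Aw1 = (2·4 + 4·7 + 4·4; 4·4 + 7·7 + 4·4; 4·4 + 4·7 + 7·4) = (52, 81, 72)
w3 = Aw2 = (716, 1063, 1036)
The requested component of w3 is 716.

716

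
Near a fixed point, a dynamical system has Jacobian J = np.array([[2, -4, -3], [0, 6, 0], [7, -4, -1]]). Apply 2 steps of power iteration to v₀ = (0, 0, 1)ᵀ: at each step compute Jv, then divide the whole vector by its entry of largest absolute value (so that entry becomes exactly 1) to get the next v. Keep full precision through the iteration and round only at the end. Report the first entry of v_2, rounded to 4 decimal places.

Jv0 = (-3.00000, 0.00000, -1.00000); divide by -3.00000 → v1 = (1.00000, 0.00000, 0.33333)
Jv1 = (1.00000, 0.00000, 6.66667); divide by 6.66667 → v2 = (0.15000, 0.00000, 1.00000)
Requested entry of v2: -3/-20 = 0.1500

0.1500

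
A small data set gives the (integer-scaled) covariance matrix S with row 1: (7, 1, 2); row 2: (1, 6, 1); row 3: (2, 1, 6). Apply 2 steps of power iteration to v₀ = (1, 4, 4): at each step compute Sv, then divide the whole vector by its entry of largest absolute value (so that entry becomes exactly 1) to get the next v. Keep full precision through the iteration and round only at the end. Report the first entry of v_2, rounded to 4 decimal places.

0.8988

Sv0 = (19.00000, 29.00000, 30.00000); divide by 30.00000 → v1 = (0.63333, 0.96667, 1.00000)
Sv1 = (7.40000, 7.43333, 8.23333); divide by 8.23333 → v2 = (0.89879, 0.90283, 1.00000)
Requested entry of v2: 222/247 = 0.8988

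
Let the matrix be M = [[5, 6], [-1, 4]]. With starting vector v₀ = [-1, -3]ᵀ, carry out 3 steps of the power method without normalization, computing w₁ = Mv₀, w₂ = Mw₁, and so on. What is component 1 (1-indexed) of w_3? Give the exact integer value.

-1031

w1 = Mv₀ = (5·(-1) + 6·(-3); (-1)·(-1) + 4·(-3)) = (-23, -11)
w2 = Mw1 = (5·(-23) + 6·(-11); (-1)·(-23) + 4·(-11)) = (-181, -21)
w3 = Mw2 = (-1031, 97)
The requested component of w3 is -1031.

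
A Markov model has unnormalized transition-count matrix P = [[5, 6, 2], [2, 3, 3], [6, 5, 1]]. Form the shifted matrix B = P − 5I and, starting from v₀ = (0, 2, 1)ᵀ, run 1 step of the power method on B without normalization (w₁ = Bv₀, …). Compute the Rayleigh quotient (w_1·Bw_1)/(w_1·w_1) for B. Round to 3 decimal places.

B = P − 5I has rows (0, 6, 2); (2, -2, 3); (6, 5, -4)
w1 = Bv₀ = (0·0 + 6·2 + 2·1; 2·0 + (-2)·2 + 3·1; 6·0 + 5·2 + (-4)·1) = (14, -1, 6)
Bw1 = (6, 48, 55)
w1·Bw1 = 366; w1·w1 = 233; μ ≈ 366/233 = 1.571

μ ≈ 1.571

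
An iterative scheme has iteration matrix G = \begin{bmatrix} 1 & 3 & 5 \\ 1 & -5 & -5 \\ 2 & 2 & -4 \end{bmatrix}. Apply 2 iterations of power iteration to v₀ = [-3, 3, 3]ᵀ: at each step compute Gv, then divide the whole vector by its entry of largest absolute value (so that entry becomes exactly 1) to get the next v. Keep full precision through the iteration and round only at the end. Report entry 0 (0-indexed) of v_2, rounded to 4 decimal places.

Gv0 = (21.00000, -33.00000, -12.00000); divide by -33.00000 → v1 = (-0.63636, 1.00000, 0.36364)
Gv1 = (4.18182, -7.45455, -0.72727); divide by -7.45455 → v2 = (-0.56098, 1.00000, 0.09756)
Requested entry of v2: -138/246 = -0.5610

-0.5610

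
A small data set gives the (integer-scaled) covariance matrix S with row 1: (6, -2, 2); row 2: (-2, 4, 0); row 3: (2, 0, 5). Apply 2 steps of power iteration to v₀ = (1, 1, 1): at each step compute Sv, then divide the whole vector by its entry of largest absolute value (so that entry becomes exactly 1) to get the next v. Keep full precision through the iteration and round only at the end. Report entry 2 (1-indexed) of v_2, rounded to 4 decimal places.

Sv0 = (6.00000, 2.00000, 7.00000); divide by 7.00000 → v1 = (0.85714, 0.28571, 1.00000)
Sv1 = (6.57143, -0.57143, 6.71429); divide by 6.71429 → v2 = (0.97872, -0.08511, 1.00000)
Requested entry of v2: -4/47 = -0.0851

-0.0851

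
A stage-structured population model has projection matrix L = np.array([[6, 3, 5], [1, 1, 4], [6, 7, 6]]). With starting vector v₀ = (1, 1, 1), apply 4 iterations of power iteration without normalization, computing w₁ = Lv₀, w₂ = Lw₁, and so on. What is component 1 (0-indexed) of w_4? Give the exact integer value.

w1 = Lv₀ = (6·1 + 3·1 + 5·1; 1·1 + 1·1 + 4·1; 6·1 + 7·1 + 6·1) = (14, 6, 19)
w2 = Lw1 = (6·14 + 3·6 + 5·19; 1·14 + 1·6 + 4·19; 6·14 + 7·6 + 6·19) = (197, 96, 240)
w3 = Lw2 = (2670, 1253, 3294)
w4 = Lw3 = (36249, 17099, 44555)
The requested component of w4 is 17099.

17099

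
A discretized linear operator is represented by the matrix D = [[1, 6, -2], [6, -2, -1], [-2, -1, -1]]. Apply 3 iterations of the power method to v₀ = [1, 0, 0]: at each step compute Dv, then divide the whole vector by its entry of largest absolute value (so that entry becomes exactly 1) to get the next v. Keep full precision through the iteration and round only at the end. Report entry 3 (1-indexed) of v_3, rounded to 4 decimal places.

-0.2769

Dv0 = (1.00000, 6.00000, -2.00000); divide by 6.00000 → v1 = (0.16667, 1.00000, -0.33333)
Dv1 = (6.83333, -0.66667, -1.00000); divide by 6.83333 → v2 = (1.00000, -0.09756, -0.14634)
Dv2 = (0.70732, 6.34146, -1.75610); divide by 6.34146 → v3 = (0.11154, 1.00000, -0.27692)
Requested entry of v3: -72/260 = -0.2769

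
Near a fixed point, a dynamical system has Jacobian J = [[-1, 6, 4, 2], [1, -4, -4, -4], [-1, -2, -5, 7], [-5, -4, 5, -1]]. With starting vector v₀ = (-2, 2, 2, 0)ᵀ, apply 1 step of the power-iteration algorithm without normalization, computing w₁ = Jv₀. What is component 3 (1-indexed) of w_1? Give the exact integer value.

w1 = Jv₀ = ((-1)·(-2) + 6·2 + 4·2 + 2·0; 1·(-2) + (-4)·2 + (-4)·2 + (-4)·0; (-1)·(-2) + (-2)·2 + (-5)·2 + 7·0; (-5)·(-2) + (-4)·2 + 5·2 + (-1)·0) = (22, -18, -12, 12)
The requested component of w1 is -12.

-12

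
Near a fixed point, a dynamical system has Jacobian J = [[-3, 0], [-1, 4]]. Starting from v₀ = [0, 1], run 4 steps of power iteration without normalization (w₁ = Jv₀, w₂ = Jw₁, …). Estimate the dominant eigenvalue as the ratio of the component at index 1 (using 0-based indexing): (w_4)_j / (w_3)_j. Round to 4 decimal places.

w1 = Jv₀ = (0, 4)
w2 = Jw1 = (0, 16)
w3 = Jw2 = (0, 64)
w4 = Jw3 = (0, 256)
Ratio at component: 256 / 64 = 4.0000

λ ≈ 4.0000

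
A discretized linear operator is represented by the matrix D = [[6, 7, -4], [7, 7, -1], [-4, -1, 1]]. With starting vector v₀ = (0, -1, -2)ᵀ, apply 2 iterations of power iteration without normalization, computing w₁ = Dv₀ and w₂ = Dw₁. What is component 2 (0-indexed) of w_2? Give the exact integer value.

w1 = Dv₀ = (6·0 + 7·(-1) + (-4)·(-2); 7·0 + 7·(-1) + (-1)·(-2); (-4)·0 + (-1)·(-1) + 1·(-2)) = (1, -5, -1)
w2 = Dw1 = (6·1 + 7·(-5) + (-4)·(-1); 7·1 + 7·(-5) + (-1)·(-1); (-4)·1 + (-1)·(-5) + 1·(-1)) = (-25, -27, 0)
The requested component of w2 is 0.

0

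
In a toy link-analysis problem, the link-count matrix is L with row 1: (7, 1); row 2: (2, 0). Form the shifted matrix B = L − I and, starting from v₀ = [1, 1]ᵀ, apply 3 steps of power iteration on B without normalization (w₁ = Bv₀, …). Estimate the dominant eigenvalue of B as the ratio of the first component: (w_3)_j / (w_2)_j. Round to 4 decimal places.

μ ≈ 6.3023

B = L − I has rows (6, 1); (2, -1)
w1 = Bv₀ = (6·1 + 1·1; 2·1 + (-1)·1) = (7, 1)
w2 = Bw1 = (6·7 + 1·1; 2·7 + (-1)·1) = (43, 13)
w3 = Bw2 = (271, 73)
Ratio: 271/43 = 6.3023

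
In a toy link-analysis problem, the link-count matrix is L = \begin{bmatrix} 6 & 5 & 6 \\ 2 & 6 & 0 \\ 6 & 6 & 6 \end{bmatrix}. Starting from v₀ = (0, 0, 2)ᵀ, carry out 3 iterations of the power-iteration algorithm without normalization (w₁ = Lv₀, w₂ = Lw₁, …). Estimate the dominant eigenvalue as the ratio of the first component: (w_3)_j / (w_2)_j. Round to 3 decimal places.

w1 = Lv₀ = (6·0 + 5·0 + 6·2; 2·0 + 6·0 + 0·2; 6·0 + 6·0 + 6·2) = (12, 0, 12)
w2 = Lw1 = (6·12 + 5·0 + 6·12; 2·12 + 6·0 + 0·12; 6·12 + 6·0 + 6·12) = (144, 24, 144)
w3 = Lw2 = (1848, 432, 1872)
Ratio at component: 1848 / 144 = 12.833

λ ≈ 12.833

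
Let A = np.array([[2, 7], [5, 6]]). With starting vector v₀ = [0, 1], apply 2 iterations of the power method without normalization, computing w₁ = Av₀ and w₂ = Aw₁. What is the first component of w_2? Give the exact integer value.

w1 = Av₀ = (7, 6)
w2 = Aw1 = (56, 71)
The requested component of w2 is 56.

56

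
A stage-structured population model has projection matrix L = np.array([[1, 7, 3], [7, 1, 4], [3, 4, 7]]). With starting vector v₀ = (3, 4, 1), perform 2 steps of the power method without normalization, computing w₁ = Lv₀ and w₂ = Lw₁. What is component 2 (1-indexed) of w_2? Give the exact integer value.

w1 = Lv₀ = (1·3 + 7·4 + 3·1; 7·3 + 1·4 + 4·1; 3·3 + 4·4 + 7·1) = (34, 29, 32)
w2 = Lw1 = (1·34 + 7·29 + 3·32; 7·34 + 1·29 + 4·32; 3·34 + 4·29 + 7·32) = (333, 395, 442)
The requested component of w2 is 395.

395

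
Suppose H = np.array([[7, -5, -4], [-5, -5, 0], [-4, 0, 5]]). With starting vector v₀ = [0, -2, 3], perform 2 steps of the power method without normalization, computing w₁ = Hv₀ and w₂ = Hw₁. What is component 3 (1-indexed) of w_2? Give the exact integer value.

w1 = Hv₀ = (-2, 10, 15)
w2 = Hw1 = (-124, -40, 83)
The requested component of w2 is 83.

83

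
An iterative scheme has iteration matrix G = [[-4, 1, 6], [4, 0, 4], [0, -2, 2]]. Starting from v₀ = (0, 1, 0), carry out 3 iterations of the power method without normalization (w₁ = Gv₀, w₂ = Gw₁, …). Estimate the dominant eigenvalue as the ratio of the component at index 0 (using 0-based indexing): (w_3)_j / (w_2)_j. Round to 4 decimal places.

λ ≈ -2.2500

w1 = Gv₀ = ((-4)·0 + 1·1 + 6·0; 4·0 + 0·1 + 4·0; 0·0 + (-2)·1 + 2·0) = (1, 0, -2)
w2 = Gw1 = ((-4)·1 + 1·0 + 6·(-2); 4·1 + 0·0 + 4·(-2); 0·1 + (-2)·0 + 2·(-2)) = (-16, -4, -4)
w3 = Gw2 = (36, -80, 0)
Ratio at component: 36 / -16 = -2.2500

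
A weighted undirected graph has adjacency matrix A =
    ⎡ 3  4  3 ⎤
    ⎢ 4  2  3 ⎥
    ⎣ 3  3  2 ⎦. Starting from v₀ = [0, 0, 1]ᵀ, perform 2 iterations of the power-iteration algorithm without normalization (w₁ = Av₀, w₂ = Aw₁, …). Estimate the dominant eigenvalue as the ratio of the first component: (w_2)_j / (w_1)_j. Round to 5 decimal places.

9.00000

w1 = Av₀ = (3·0 + 4·0 + 3·1; 4·0 + 2·0 + 3·1; 3·0 + 3·0 + 2·1) = (3, 3, 2)
w2 = Aw1 = (3·3 + 4·3 + 3·2; 4·3 + 2·3 + 3·2; 3·3 + 3·3 + 2·2) = (27, 24, 22)
Ratio at component: 27 / 3 = 9.00000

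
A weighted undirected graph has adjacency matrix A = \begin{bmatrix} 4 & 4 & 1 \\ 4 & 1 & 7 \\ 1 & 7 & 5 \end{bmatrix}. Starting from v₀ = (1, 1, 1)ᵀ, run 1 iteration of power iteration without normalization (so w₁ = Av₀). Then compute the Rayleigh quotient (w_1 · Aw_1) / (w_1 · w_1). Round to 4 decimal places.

λ ≈ 11.6624

w1 = Av₀ = (9, 12, 13)
Aw1 = (97, 139, 158)
w1·Aw1 = 9·97 + 12·139 + 13·158 = 4595; w1·w1 = 9·9 + 12·12 + 13·13 = 394
λ ≈ 4595/394 = 11.6624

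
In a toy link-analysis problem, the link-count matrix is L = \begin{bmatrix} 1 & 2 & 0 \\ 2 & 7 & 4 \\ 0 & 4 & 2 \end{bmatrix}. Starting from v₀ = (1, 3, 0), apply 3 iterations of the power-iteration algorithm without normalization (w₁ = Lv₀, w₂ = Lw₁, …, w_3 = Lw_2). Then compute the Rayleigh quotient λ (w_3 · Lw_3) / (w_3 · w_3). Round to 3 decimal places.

w1 = Lv₀ = (1·1 + 2·3 + 0·0; 2·1 + 7·3 + 4·0; 0·1 + 4·3 + 2·0) = (7, 23, 12)
w2 = Lw1 = (1·7 + 2·23 + 0·12; 2·7 + 7·23 + 4·12; 0·7 + 4·23 + 2·12) = (53, 223, 116)
w3 = Lw2 = (499, 2131, 1124)
Lw3 = (4761, 20411, 10772)
w3·Lw3 = 499·4761 + 2131·20411 + 1124·10772 = 57979308; w3·w3 = 499·499 + 2131·2131 + 1124·1124 = 6053538
λ ≈ 57979308/6053538 = 9.578

9.578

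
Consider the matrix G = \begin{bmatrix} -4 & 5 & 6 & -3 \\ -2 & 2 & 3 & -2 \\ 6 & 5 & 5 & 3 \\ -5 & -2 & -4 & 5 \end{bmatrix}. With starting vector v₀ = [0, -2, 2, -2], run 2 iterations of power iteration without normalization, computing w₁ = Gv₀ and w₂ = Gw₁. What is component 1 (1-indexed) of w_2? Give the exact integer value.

w1 = Gv₀ = (8, 6, -6, -14)
w2 = Gw1 = (4, 6, 6, -98)
The requested component of w2 is 4.

4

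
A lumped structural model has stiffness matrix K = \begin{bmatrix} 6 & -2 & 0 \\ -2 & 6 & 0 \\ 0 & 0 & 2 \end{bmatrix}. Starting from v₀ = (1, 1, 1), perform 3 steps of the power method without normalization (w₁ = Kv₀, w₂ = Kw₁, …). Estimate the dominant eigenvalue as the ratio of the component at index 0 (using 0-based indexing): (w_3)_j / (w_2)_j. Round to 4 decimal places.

w1 = Kv₀ = (6·1 + (-2)·1 + 0·1; (-2)·1 + 6·1 + 0·1; 0·1 + 0·1 + 2·1) = (4, 4, 2)
w2 = Kw1 = (6·4 + (-2)·4 + 0·2; (-2)·4 + 6·4 + 0·2; 0·4 + 0·4 + 2·2) = (16, 16, 4)
w3 = Kw2 = (64, 64, 8)
Ratio at component: 64 / 16 = 4.0000

λ ≈ 4.0000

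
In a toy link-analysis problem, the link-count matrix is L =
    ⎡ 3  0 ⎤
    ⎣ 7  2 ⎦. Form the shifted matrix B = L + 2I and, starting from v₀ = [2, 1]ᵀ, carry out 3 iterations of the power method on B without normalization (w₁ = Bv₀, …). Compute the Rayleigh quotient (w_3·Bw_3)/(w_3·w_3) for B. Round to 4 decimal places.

B = L + 2I has rows (5, 0); (7, 4)
w1 = Bv₀ = (10, 18)
w2 = Bw1 = (50, 142)
w3 = Bw2 = (250, 918)
Bw3 = (1250, 5422)
w3·Bw3 = 5289896; w3·w3 = 905224; μ ≈ 5289896/905224 = 5.8437

μ ≈ 5.8437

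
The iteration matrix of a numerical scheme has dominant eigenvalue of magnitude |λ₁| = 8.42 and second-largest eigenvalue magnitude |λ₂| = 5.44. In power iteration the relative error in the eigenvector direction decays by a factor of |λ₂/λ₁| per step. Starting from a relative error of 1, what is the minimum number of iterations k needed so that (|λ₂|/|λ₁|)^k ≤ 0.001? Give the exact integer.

|λ₂/λ₁| = 5.44/8.42 = 0.64608
Need k ≥ ln(0.001) / ln(0.64608) = -6.9078 / -0.4368 ≈ 15.813
Smallest integer k satisfying the bound: 16

16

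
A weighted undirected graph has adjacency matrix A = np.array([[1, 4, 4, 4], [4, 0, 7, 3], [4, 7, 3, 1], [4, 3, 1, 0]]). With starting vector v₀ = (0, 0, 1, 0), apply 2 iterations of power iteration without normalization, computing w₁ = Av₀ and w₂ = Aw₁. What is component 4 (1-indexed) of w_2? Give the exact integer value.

w1 = Av₀ = (1·0 + 4·0 + 4·1 + 4·0; 4·0 + 0·0 + 7·1 + 3·0; 4·0 + 7·0 + 3·1 + 1·0; 4·0 + 3·0 + 1·1 + 0·0) = (4, 7, 3, 1)
w2 = Aw1 = (1·4 + 4·7 + 4·3 + 4·1; 4·4 + 0·7 + 7·3 + 3·1; 4·4 + 7·7 + 3·3 + 1·1; 4·4 + 3·7 + 1·3 + 0·1) = (48, 40, 75, 40)
The requested component of w2 is 40.

40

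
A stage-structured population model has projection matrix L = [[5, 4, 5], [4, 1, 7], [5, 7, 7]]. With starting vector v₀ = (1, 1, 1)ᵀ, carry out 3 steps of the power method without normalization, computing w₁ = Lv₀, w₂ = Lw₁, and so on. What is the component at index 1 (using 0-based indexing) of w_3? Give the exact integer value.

3062

w1 = Lv₀ = (14, 12, 19)
w2 = Lw1 = (213, 201, 287)
w3 = Lw2 = (3304, 3062, 4481)
The requested component of w3 is 3062.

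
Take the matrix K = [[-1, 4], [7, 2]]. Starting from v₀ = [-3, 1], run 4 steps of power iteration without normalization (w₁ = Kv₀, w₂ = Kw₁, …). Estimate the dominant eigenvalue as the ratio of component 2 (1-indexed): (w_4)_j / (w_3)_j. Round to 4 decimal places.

0.4097

w1 = Kv₀ = ((-1)·(-3) + 4·1; 7·(-3) + 2·1) = (7, -19)
w2 = Kw1 = ((-1)·7 + 4·(-19); 7·7 + 2·(-19)) = (-83, 11)
w3 = Kw2 = (127, -559)
w4 = Kw3 = (-2363, -229)
Ratio at component: -229 / -559 = 0.4097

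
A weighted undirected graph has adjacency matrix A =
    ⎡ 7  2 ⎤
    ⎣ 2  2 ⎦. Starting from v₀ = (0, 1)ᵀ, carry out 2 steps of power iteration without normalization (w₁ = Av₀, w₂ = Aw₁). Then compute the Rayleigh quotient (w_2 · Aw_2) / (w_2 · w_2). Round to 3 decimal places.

7.660

w1 = Av₀ = (7·0 + 2·1; 2·0 + 2·1) = (2, 2)
w2 = Aw1 = (7·2 + 2·2; 2·2 + 2·2) = (18, 8)
Aw2 = (142, 52)
w2·Aw2 = 18·142 + 8·52 = 2972; w2·w2 = 18·18 + 8·8 = 388
λ ≈ 2972/388 = 7.660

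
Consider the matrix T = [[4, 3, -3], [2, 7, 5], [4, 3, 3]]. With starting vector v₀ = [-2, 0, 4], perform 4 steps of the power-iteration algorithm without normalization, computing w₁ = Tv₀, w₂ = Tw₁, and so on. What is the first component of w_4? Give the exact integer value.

w1 = Tv₀ = (4·(-2) + 3·0 + (-3)·4; 2·(-2) + 7·0 + 5·4; 4·(-2) + 3·0 + 3·4) = (-20, 16, 4)
w2 = Tw1 = (4·(-20) + 3·16 + (-3)·4; 2·(-20) + 7·16 + 5·4; 4·(-20) + 3·16 + 3·4) = (-44, 92, -20)
w3 = Tw2 = (160, 456, 40)
w4 = Tw3 = (1888, 3712, 2128)
The requested component of w4 is 1888.

1888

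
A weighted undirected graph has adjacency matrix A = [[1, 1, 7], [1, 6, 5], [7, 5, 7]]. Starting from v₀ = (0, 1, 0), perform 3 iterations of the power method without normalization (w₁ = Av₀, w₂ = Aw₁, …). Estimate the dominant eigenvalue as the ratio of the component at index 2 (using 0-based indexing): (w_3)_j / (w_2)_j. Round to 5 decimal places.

λ ≈ 15.38889

w1 = Av₀ = (1·0 + 1·1 + 7·0; 1·0 + 6·1 + 5·0; 7·0 + 5·1 + 7·0) = (1, 6, 5)
w2 = Aw1 = (1·1 + 1·6 + 7·5; 1·1 + 6·6 + 5·5; 7·1 + 5·6 + 7·5) = (42, 62, 72)
w3 = Aw2 = (608, 774, 1108)
Ratio at component: 1108 / 72 = 15.38889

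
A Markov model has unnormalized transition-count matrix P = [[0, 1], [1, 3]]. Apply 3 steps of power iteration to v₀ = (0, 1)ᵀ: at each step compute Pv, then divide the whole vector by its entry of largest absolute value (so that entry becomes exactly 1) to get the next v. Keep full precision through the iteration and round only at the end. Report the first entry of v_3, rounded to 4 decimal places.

Pv0 = (1.00000, 3.00000); divide by 3.00000 → v1 = (0.33333, 1.00000)
Pv1 = (1.00000, 3.33333); divide by 3.33333 → v2 = (0.30000, 1.00000)
Pv2 = (1.00000, 3.30000); divide by 3.30000 → v3 = (0.30303, 1.00000)
Requested entry of v3: 10/33 = 0.3030

0.3030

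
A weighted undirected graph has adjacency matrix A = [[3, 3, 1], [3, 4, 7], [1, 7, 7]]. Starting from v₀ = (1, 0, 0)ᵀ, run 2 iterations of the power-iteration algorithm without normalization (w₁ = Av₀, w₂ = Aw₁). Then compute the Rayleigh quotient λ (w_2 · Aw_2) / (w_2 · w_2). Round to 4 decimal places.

13.0427

w1 = Av₀ = (3·1 + 3·0 + 1·0; 3·1 + 4·0 + 7·0; 1·1 + 7·0 + 7·0) = (3, 3, 1)
w2 = Aw1 = (3·3 + 3·3 + 1·1; 3·3 + 4·3 + 7·1; 1·3 + 7·3 + 7·1) = (19, 28, 31)
Aw2 = (172, 386, 432)
w2·Aw2 = 19·172 + 28·386 + 31·432 = 27468; w2·w2 = 19·19 + 28·28 + 31·31 = 2106
λ ≈ 27468/2106 = 13.0427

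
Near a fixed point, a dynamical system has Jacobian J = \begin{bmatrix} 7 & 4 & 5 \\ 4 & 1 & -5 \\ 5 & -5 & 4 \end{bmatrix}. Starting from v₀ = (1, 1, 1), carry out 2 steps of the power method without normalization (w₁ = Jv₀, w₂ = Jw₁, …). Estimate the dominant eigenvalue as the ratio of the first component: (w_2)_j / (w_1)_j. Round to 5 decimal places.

8.25000

w1 = Jv₀ = (16, 0, 4)
w2 = Jw1 = (132, 44, 96)
Ratio at component: 132 / 16 = 8.25000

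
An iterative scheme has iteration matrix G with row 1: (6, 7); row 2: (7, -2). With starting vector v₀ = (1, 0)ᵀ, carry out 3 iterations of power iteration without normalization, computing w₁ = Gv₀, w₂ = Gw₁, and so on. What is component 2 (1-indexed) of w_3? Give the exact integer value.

w1 = Gv₀ = (6·1 + 7·0; 7·1 + (-2)·0) = (6, 7)
w2 = Gw1 = (6·6 + 7·7; 7·6 + (-2)·7) = (85, 28)
w3 = Gw2 = (706, 539)
The requested component of w3 is 539.

539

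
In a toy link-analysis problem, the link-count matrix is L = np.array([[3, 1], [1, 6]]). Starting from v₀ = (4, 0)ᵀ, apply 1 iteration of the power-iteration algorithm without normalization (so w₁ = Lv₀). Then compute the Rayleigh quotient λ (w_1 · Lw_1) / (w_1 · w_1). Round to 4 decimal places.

w1 = Lv₀ = (3·4 + 1·0; 1·4 + 6·0) = (12, 4)
Lw1 = (40, 36)
w1·Lw1 = 12·40 + 4·36 = 624; w1·w1 = 12·12 + 4·4 = 160
λ ≈ 624/160 = 3.9000

3.9000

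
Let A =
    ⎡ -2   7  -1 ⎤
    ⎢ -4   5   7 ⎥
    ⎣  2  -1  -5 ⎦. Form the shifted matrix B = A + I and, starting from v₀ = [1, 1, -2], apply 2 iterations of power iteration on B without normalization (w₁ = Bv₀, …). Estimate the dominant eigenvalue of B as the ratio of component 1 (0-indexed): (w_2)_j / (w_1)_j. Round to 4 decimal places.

μ ≈ 3.4167

B = A + I has rows (-1, 7, -1); (-4, 6, 7); (2, -1, -4)
w1 = Bv₀ = ((-1)·1 + 7·1 + (-1)·(-2); (-4)·1 + 6·1 + 7·(-2); 2·1 + (-1)·1 + (-4)·(-2)) = (8, -12, 9)
w2 = Bw1 = ((-1)·8 + 7·(-12) + (-1)·9; (-4)·8 + 6·(-12) + 7·9; 2·8 + (-1)·(-12) + (-4)·9) = (-101, -41, -8)
Ratio: -41/-12 = 3.4167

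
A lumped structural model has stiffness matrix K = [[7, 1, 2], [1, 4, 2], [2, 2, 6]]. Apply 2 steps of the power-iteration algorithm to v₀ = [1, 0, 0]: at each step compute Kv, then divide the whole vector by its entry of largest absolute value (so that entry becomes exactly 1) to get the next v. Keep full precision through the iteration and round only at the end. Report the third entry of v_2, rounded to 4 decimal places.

Kv0 = (7.00000, 1.00000, 2.00000); divide by 7.00000 → v1 = (1.00000, 0.14286, 0.28571)
Kv1 = (7.71429, 2.14286, 4.00000); divide by 7.71429 → v2 = (1.00000, 0.27778, 0.51852)
Requested entry of v2: 28/54 = 0.5185

0.5185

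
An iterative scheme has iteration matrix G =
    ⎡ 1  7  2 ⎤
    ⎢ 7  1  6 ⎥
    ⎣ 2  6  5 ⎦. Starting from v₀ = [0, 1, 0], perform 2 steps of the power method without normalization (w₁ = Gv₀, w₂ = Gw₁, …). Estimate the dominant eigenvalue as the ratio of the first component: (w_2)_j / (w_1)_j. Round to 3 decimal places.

w1 = Gv₀ = (1·0 + 7·1 + 2·0; 7·0 + 1·1 + 6·0; 2·0 + 6·1 + 5·0) = (7, 1, 6)
w2 = Gw1 = (1·7 + 7·1 + 2·6; 7·7 + 1·1 + 6·6; 2·7 + 6·1 + 5·6) = (26, 86, 50)
Ratio at component: 26 / 7 = 3.714

3.714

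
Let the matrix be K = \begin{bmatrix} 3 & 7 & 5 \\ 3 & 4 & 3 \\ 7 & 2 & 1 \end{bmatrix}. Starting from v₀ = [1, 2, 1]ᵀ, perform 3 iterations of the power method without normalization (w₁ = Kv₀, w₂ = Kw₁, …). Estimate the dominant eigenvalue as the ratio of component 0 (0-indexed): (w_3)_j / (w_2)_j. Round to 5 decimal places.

λ ≈ 12.26786

w1 = Kv₀ = (22, 14, 12)
w2 = Kw1 = (224, 158, 194)
w3 = Kw2 = (2748, 1886, 2078)
Ratio at component: 2748 / 224 = 12.26786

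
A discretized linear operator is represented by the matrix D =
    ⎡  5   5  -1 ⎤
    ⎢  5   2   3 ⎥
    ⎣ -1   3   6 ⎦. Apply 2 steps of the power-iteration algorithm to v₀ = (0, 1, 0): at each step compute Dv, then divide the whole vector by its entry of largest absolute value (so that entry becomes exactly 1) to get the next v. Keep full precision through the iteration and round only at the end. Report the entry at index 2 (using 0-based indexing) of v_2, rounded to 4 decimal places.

0.5000

Dv0 = (5.00000, 2.00000, 3.00000); divide by 5.00000 → v1 = (1.00000, 0.40000, 0.60000)
Dv1 = (6.40000, 7.60000, 3.80000); divide by 7.60000 → v2 = (0.84211, 1.00000, 0.50000)
Requested entry of v2: 19/38 = 0.5000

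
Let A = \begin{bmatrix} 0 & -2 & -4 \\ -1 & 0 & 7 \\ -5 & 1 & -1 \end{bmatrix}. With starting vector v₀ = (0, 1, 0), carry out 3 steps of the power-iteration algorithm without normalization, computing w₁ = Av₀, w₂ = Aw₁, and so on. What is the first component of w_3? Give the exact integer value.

-54

w1 = Av₀ = (0·0 + (-2)·1 + (-4)·0; (-1)·0 + 0·1 + 7·0; (-5)·0 + 1·1 + (-1)·0) = (-2, 0, 1)
w2 = Aw1 = (0·(-2) + (-2)·0 + (-4)·1; (-1)·(-2) + 0·0 + 7·1; (-5)·(-2) + 1·0 + (-1)·1) = (-4, 9, 9)
w3 = Aw2 = (-54, 67, 20)
The requested component of w3 is -54.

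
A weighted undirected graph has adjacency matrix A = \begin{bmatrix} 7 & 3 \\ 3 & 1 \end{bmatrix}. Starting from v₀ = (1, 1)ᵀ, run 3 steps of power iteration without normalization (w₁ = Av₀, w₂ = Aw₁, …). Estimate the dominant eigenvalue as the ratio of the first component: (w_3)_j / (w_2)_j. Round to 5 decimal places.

w1 = Av₀ = (7·1 + 3·1; 3·1 + 1·1) = (10, 4)
w2 = Aw1 = (7·10 + 3·4; 3·10 + 1·4) = (82, 34)
w3 = Aw2 = (676, 280)
Ratio at component: 676 / 82 = 8.24390

λ ≈ 8.24390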